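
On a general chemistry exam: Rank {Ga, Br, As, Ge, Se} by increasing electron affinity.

Ga < As < Ge < Se < Br

Ga is in period 4, group 13; Ge is in period 4, group 14; As is in period 4, group 15; Se is in period 4, group 16; Br is in period 4, group 17.
Atoms with high Z_eff and room in the valence shell (especially the halogens) have the most exothermic electron affinities.
All lie in period 4; the across-period trend (electron affinity increases left to right) applies, with the exception below.
Note the exception: Ge has a higher electron affinity than As, contrary to the simple trend — adding an electron to As's half-filled 4p³ is unfavourable, so Ge (4p²) has the more exothermic EA.
For reference (kJ/mol): Ga 29, Ge 119, As 78, Se 195, Br 325.
So from lowest to highest: Ga < As < Ge < Se < Br.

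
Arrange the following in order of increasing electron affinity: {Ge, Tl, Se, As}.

Tl < As < Ge < Se

Ge is in period 4, group 14; As is in period 4, group 15; Se is in period 4, group 16; Tl is in period 6, group 13.
EA tends to increase across a period and decrease down a group, though the pattern is less regular than for IE or radius.
Neither a single period nor a single group — weigh both effects.
As > Tl: both effects reinforce here, so As is clearly the higher of the two.
Ge > As: this pair runs against the simple trend — see the exception note.
Se > Ge: both are in period 4; the period trend gives Se the larger value.
Note the exception: Ge has a higher electron affinity than As, contrary to the simple trend — adding an electron to As's half-filled 4p³ is unfavourable, so Ge (4p²) has the more exothermic EA.
Approximate values (kJ/mol): Ge 119, As 78, Se 195, Tl 19.
So from lowest to highest: Tl < As < Ge < Se.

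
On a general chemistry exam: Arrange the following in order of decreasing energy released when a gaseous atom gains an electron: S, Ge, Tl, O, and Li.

Li is in period 2, group 1; O is in period 2, group 16; S is in period 3, group 16; Ge is in period 4, group 14; Tl is in period 6, group 13.
Adding an electron releases more energy for atoms nearer the top right (short of the noble gases).
Neither a single period nor a single group — weigh both effects.
Li > Tl: period and group pull opposite ways; the down-group shift dominates (60 vs 19 kJ/mol).
Ge > Li: period and group pull opposite ways; the across-period shift dominates (119 vs 60 kJ/mol).
O > Ge: relative to Ge, both the across-period and down-group shifts push O's electron affinity up.
S > O: this pair runs against the simple trend — see the exception note.
Note the exception: S has a higher electron affinity than O, contrary to the simple trend — the compact 2p subshell of O repels the added electron more than S's larger 3p does.
Tabulated electron affinity (kJ/mol): Li 60, O 141, S 200, Ge 119, Tl 19.
So from highest to lowest: S > O > Ge > Li > Tl.

S > O > Ge > Li > Tl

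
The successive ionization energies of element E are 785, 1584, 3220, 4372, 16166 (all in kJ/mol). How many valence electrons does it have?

Look for the largest jump between consecutive ionization energies: IE5/IE4 ≈ 3.7, far larger than any earlier ratio.
That jump marks the point where a core electron is being removed. So the atom has 4 valence electrons.

4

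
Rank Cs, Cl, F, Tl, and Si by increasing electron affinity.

Tl, Cs, Si, F, Cl

F is in period 2, group 17; Si is in period 3, group 14; Cl is in period 3, group 17; Cs is in period 6, group 1; Tl is in period 6, group 13.
Atoms with high Z_eff and room in the valence shell (especially the halogens) have the most exothermic electron affinities.
These span different periods and groups, so the two trends combine.
Cs > Tl: this pair runs against the simple trend — see the exception note.
Si > Cs: relative to Cs, both the across-period and down-group shifts push Si's electron affinity up.
F > Si: relative to Si, both the across-period and down-group shifts push F's electron affinity up.
Cl > F: this pair runs against the simple trend — see the exception note.
Note the exception: Cs has a higher electron affinity than Tl, contrary to the simple trend — Tl's ns²np¹ configuration gives only a small electron affinity — the sparsely filled np subshell binds an added electron weakly.
Note the exception: Cl has a higher electron affinity than F, contrary to the simple trend — F's small 2p subshell makes the incoming electron feel strong e⁻–e⁻ repulsion, so Cl actually releases more energy on gaining an electron.
Approximate values (kJ/mol): F 328, Si 134, Cl 349, Cs 46, Tl 19.
So from lowest to highest: Tl < Cs < Si < F < Cl.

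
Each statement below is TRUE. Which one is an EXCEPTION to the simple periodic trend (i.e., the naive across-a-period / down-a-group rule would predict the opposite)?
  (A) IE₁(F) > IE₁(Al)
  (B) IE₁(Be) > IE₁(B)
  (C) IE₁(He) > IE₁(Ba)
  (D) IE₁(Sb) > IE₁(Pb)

The general trend: first ionization energy increases across a period and decreases down a group.
(A) F (period 2, group 17) vs Al (period 3, group 13): the stated order agrees with the simple trend.
(B) Be (period 2, group 2) vs B (period 2, group 13): the stated order contradicts the simple trend.
(C) He (period 1, group 18) vs Ba (period 6, group 2): the stated order agrees with the simple trend.
(D) Sb (period 5, group 15) vs Pb (period 6, group 14): the stated order agrees with the simple trend.
The exception is (B): removing B's lone 2p electron is easier than breaking Be's filled 2s².

(B)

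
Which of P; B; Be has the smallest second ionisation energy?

IE_2 is the cost of taking one more electron from the +1 cation: P⁺ still has 4 valence electrons; B⁺ still has 2 valence electrons; Be⁺ still has 1 valence electron.
All are still removing valence electrons, so compare the +1 ions as you would atoms: IE_2 generally rises across a period (higher Z_eff) and falls down a group (larger shell), subject to the usual subshell exceptions.
Valence configurations: P⁺ [Ne]3s²3p², B⁺ [He]2s², Be⁺ [He]2s¹.
The numbers (kJ/mol): P 1907, B 2427, Be 1757.
So the second ionization energies run Be < P < B.

Be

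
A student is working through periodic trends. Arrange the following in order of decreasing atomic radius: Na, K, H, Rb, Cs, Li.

Cs, Rb, K, Na, Li, H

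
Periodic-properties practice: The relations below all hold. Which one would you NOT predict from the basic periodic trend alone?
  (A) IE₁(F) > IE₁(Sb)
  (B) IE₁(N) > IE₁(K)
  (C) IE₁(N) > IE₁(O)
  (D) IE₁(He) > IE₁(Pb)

(C)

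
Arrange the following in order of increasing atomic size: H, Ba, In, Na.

Radius decreases left→right (rising Z_eff, same n) and increases top→bottom (higher n).
These span different periods and groups, so the two trends combine.
In > H: the two effects oppose for this pair; the down-group effect wins (142 vs 32 pm).
Na > In: period and group pull opposite ways; the across-period shift dominates (155 vs 142 pm).
Ba > Na: the two effects oppose for this pair; the down-group effect wins (196 vs 155 pm).
For reference (pm): H 32, Na 155, In 142, Ba 196.
So from smallest to largest: H < In < Na < Ba.

H < In < Na < Ba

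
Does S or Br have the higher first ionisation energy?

Across a period the outer electron is held more tightly (higher IE₁); down a group it sits in a higher shell, more shielded, and comes off more easily.
A diagonal step moves right (one effect) and down (the opposite effect) at once.
Br > S: period and group pull opposite ways; the across-period shift dominates (1140 vs 1000 kJ/mol).
Tabulated first ionization energy (kJ/mol): S 1000, Br 1140.
So Br has the higher first ionisation energy (Br > S).

Br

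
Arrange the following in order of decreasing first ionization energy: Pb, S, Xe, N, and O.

Removing the outermost electron gets harder across a period and easier down a group.
Here both period and group differ, so the two effects have to be weighed against each other.
S > Pb: relative to Pb, both the across-period and down-group shifts push S's first ionization energy up.
Xe > S: period and group pull opposite ways; the across-period shift dominates (1170 vs 1000 kJ/mol).
O > Xe: the two effects oppose for this pair; the down-group effect wins (1314 vs 1170 kJ/mol).
N > O: this pair runs against the simple trend — see the exception note.
Note the exception: N has a higher first ionization energy than O, contrary to the simple trend — pairing an electron in O's 2p⁴ costs repulsion energy, so O ionizes more easily than half-filled N (2p³).
For reference (kJ/mol): N 1402, O 1314, S 1000, Xe 1170, Pb 716.
So from highest to lowest: N > O > Xe > S > Pb.

N > O > Xe > S > Pb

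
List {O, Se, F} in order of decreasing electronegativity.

F > O > Se

EN rises left→right (higher Z_eff, smaller atoms) and falls top→bottom (larger, more shielded atoms).
Neither a single period nor a single group — weigh both effects.
O > Se: they share group 16; the group trend gives O the larger value.
F > O: both are in period 2; the period trend gives F the larger value.
For reference (Pauling): O 3.44, F 3.98, Se 2.55.
So from highest to lowest: F > O > Se.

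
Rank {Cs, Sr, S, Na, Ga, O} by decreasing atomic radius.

O is in period 2, group 16; Na is in period 3, group 1; S is in period 3, group 16; Ga is in period 4, group 13; Sr is in period 5, group 2; Cs is in period 6, group 1.
Radius decreases left→right (rising Z_eff, same n) and increases top→bottom (higher n).
These span different periods and groups, so the two trends combine.
S > O: they share group 16; the group trend gives S the larger value.
Ga > S: both effects reinforce here, so Ga is clearly the larger of the two.
Na > Ga: period and group pull opposite ways; the across-period shift dominates (155 vs 124 pm).
Sr > Na: period and group pull opposite ways; the down-group shift dominates (185 vs 155 pm).
Cs > Sr: relative to Sr, both the across-period and down-group shifts push Cs's atomic radius up.
Tabulated atomic radius (pm): O 63, Na 155, S 103, Ga 124, Sr 185, Cs 232.
So from largest to smallest: Cs > Sr > Na > Ga > S > O.

Cs, Sr, Na, Ga, S, O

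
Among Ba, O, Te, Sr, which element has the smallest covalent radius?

O

Moving right in a period, electrons are added to the same shell under a stronger nuclear pull, so atoms get smaller; moving down, a new shell is opened and atoms get larger.
These span different periods and groups, so the two trends combine.
Te > O: Te sits below O in group 16, so the down-group effect alone puts Te larger.
Sr > Te: Sr lies to the left of Te in period 5, so the across-period effect alone puts Sr larger.
Ba > Sr: Ba sits below Sr in group 2, so the down-group effect alone puts Ba larger.
For reference (pm): O 63, Sr 185, Te 136, Ba 196.
The smallest covalent radius among these belongs to O.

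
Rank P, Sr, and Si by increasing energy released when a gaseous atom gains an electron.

Sr < P < Si

Si is in period 3, group 14; P is in period 3, group 15; Sr is in period 5, group 2.
Atoms with high Z_eff and room in the valence shell (especially the halogens) have the most exothermic electron affinities.
These span different periods and groups, so the two trends combine.
P > Sr: relative to Sr, both the across-period and down-group shifts push P's electron affinity up.
Si > P: this pair runs against the simple trend — see the exception note.
Note the exception: Si has a higher electron affinity than P, contrary to the simple trend — adding an electron to P's half-filled 3p³ is unfavourable, so Si (3p²) has the more exothermic EA.
For reference (kJ/mol): Si 134, P 72, Sr 5.
So from lowest to highest: Sr < P < Si.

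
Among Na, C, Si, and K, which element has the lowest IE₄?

Si

After 3 electrons have been removed, what remains? Na³⁺ is already 2 electrons into the core; C³⁺ still has 1 valence electron; Si³⁺ still has 1 valence electron; K³⁺ is already 2 electrons into the core.
Usually core removal costs more than valence removal, but here the competition is close: a tightly held n=2 valence electron can cost more to remove than an n=3 core electron, so the actual values have to decide it.
Valence configurations: C³⁺ [He]2s¹, Si³⁺ [Ne]3s¹.
The numbers (kJ/mol): Na 9543, C 6223, Si 4356, K 5877.
Hence IE_4: Si < K < C < Na.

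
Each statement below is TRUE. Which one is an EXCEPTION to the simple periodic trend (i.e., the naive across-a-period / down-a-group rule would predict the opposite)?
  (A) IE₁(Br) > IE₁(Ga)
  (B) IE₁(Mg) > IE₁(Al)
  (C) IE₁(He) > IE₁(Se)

The general trend: IE₁ increases across a period and decreases down a group.
(A) Br (period 4, group 17) vs Ga (period 4, group 13): the stated order agrees with the simple trend.
(B) Mg (period 3, group 2) vs Al (period 3, group 13): the stated order contradicts the simple trend.
(C) He (period 1, group 18) vs Se (period 4, group 16): the stated order agrees with the simple trend.
The exception is (B): Al's single 3p electron is easier to remove than one from Mg's filled 3s².

(B)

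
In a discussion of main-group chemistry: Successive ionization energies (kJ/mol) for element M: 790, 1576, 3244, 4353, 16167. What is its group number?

Group 14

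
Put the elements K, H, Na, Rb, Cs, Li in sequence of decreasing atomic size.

Cs > Rb > K > Na > Li > H

H is in period 1, group 1; Li is in period 2, group 1; Na is in period 3, group 1; K is in period 4, group 1; Rb is in period 5, group 1; Cs is in period 6, group 1.
Radius decreases left→right (rising Z_eff, same n) and increases top→bottom (higher n).
All are in group 1, so atomic radius increases down the group.
So from largest to smallest: Cs > Rb > K > Na > Li > H.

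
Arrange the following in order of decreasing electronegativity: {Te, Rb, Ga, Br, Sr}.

Br, Te, Ga, Sr, Rb

Ga is in period 4, group 13; Br is in period 4, group 17; Rb is in period 5, group 1; Sr is in period 5, group 2; Te is in period 5, group 16.
EN rises left→right (higher Z_eff, smaller atoms) and falls top→bottom (larger, more shielded atoms).
Neither a single period nor a single group — weigh both effects.
Sr > Rb: both are in period 5; the period trend gives Sr the larger value.
Ga > Sr: both effects reinforce here, so Ga is clearly the higher of the two.
Te > Ga: period and group pull opposite ways; the across-period shift dominates (2.10 vs 1.81).
Br > Te: relative to Te, both the across-period and down-group shifts push Br's electronegativity up.
For reference (Pauling): Ga 1.81, Br 2.96, Rb 0.82, Sr 0.95, Te 2.10.
So from highest to lowest: Br > Te > Ga > Sr > Rb.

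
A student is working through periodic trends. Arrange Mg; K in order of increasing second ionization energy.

Mg < K

After 1 electron has been removed, what remains? Mg⁺ still has 1 valence electron; K⁺ is the bare [Ar] core.
Pulling an electron out of a noble-gas core costs far more than removing a remaining valence electron, so K sits at the high end of IE_2.
The numbers (kJ/mol): Mg 1451, K 3052.
Overall IE_2 order: Mg < K.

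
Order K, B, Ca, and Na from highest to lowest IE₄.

Consider each +3 ion: K³⁺ is already 2 electrons into the core; B³⁺ is the bare [He] core; Ca³⁺ is already 1 electron into the core; Na³⁺ is already 2 electrons into the core.
All of these are removing an electron from a noble-gas core or deeper; the smaller core (lower principal quantum number) is held far more tightly, and within a period the higher nuclear charge binds the same core more tightly.
Tabulated IE_4 (kJ/mol): K 5877, B 25026, Ca 6491, Na 9543.
Hence IE_4: K < Ca < Na < B.

B, Na, Ca, K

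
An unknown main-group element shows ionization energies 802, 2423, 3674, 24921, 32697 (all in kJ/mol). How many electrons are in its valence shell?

3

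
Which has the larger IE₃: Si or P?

Si

After 2 electrons have been removed, what remains? Si²⁺ still has 2 valence electrons; P²⁺ still has 3 valence electrons.
All are still removing valence electrons, so compare the +2 ions as you would atoms: IE_3 generally rises across a period (higher Z_eff) and falls down a group (larger shell), subject to the usual subshell exceptions.
Valence configurations: Si²⁺ [Ne]3s², P²⁺ [Ne]3s²3p¹.
P²⁺ loses a lone 3p electron whereas Si²⁺ must break into a filled 3s² pair, so IE_3(Si) > IE_3(P) even though P has the higher nuclear charge.
Approximate IE_3 values (kJ/mol): Si 3232, P 2914.
Overall IE_3 order: P < Si.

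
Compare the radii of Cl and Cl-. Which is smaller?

Cl

Forming Cl- adds 1 electron to Cl. More electron–electron repulsion in the same shell, with unchanged nuclear charge, lets the cloud expand.
An anion is larger than its parent atom: Cl- > Cl.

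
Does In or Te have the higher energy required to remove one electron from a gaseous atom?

Te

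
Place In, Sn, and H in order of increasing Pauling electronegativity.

In < Sn < H

H is in period 1, group 1; In is in period 5, group 13; Sn is in period 5, group 14.
Smaller atoms with higher effective nuclear charge are more electronegative.
Neither a single period nor a single group — weigh both effects.
Sn > In: Sn lies to the right of In in period 5, so the across-period effect alone puts Sn higher.
H > Sn: the two effects oppose for this pair; the down-group effect wins (2.20 vs 1.96).
Approximate values (Pauling): H 2.20, In 1.78, Sn 1.96.
So from lowest to highest: In < Sn < H.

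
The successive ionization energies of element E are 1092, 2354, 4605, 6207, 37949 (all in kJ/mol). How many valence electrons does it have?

4

Look for the largest jump between consecutive ionization energies: IE5/IE4 ≈ 6.1, far larger than any earlier ratio.
That jump marks the point where a core electron is being removed. So the atom has 4 valence electrons.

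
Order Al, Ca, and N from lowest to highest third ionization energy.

After 2 electrons have been removed, what remains? Al²⁺ still has 1 valence electron; Ca²⁺ is the bare [Ar] core; N²⁺ still has 3 valence electrons.
Breaking into a closed-shell core is much more expensive than removing a leftover valence electron — Ca has the largest IE_3 here.
Valence configurations: Al²⁺ [Ne]3s¹, N²⁺ [He]2s²2p¹.
Tabulated IE_3 (kJ/mol): Al 2745, Ca 4912, N 4578.
Hence IE_3: Al < N < Ca.

Al, N, Ca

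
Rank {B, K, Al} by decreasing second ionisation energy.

K, B, Al

After 1 electron has been removed, what remains? B⁺ still has 2 valence electrons; K⁺ is the bare [Ar] core; Al⁺ still has 2 valence electrons.
Breaking into a closed-shell core is much more expensive than removing a leftover valence electron — K has the largest IE_2 here.
Valence configurations: B⁺ [He]2s², Al⁺ [Ne]3s².
The numbers (kJ/mol): B 2427, K 3052, Al 1817.
Hence IE_2: Al < B < K.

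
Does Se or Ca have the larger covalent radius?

Ca is in period 4, group 2; Se is in period 4, group 16.
Moving right in a period, electrons are added to the same shell under a stronger nuclear pull, so atoms get smaller; moving down, a new shell is opened and atoms get larger.
All lie in period 4, so atomic radius increases right to left.
So Ca has the larger covalent radius (Ca > Se).

Ca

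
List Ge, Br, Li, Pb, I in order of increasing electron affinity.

Pb < Li < Ge < I < Br

Li is in period 2, group 1; Ge is in period 4, group 14; Br is in period 4, group 17; I is in period 5, group 17; Pb is in period 6, group 14.
EA tends to increase across a period and decrease down a group, though the pattern is less regular than for IE or radius.
Neither a single period nor a single group — weigh both effects.
Li > Pb: the two effects oppose for this pair; the down-group effect wins (60 vs 35 kJ/mol).
Ge > Li: period and group pull opposite ways; the across-period shift dominates (119 vs 60 kJ/mol).
I > Ge: period and group pull opposite ways; the across-period shift dominates (295 vs 119 kJ/mol).
Br > I: Br sits above I in group 17, so the down-group effect alone puts Br higher.
Approximate values (kJ/mol): Li 60, Ge 119, Br 325, I 295, Pb 35.
So from lowest to highest: Pb < Li < Ge < I < Br.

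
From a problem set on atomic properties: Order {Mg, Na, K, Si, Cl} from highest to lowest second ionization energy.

Na > K > Cl > Si > Mg

The second ionization energy removes an electron from the +1 ion. For each element: Mg⁺ still has 1 valence electron; Na⁺ is the bare [Ne] core; K⁺ is the bare [Ar] core; Si⁺ still has 3 valence electrons; Cl⁺ still has 6 valence electrons.
Pulling an electron out of a noble-gas core costs far more than removing a remaining valence electron, so K and Na sit at the high end of IE_2.
Valence configurations: Mg⁺ [Ne]3s¹, Si⁺ [Ne]3s²3p¹, Cl⁺ [Ne]3s²3p⁴.
Approximate IE_2 values (kJ/mol): Mg 1451, Na 4562, K 3052, Si 1577, Cl 2298.
Hence IE_2: Mg < Si < Cl < K < Na.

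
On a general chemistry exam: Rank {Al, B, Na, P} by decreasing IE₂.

Na, B, P, Al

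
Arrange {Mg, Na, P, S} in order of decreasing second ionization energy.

IE_2 is the cost of taking one more electron from the +1 cation: Mg⁺ still has 1 valence electron; Na⁺ is the bare [Ne] core; P⁺ still has 4 valence electrons; S⁺ still has 5 valence electrons.
Core electrons are held far more tightly than valence electrons, so Na tops the IE_2 order.
Valence configurations: Mg⁺ [Ne]3s¹, P⁺ [Ne]3s²3p², S⁺ [Ne]3s²3p³.
Approximate IE_2 values (kJ/mol): Mg 1451, Na 4562, P 1907, S 2252.
So the second ionization energies run Mg < P < S < Na.

Na > S > P > Mg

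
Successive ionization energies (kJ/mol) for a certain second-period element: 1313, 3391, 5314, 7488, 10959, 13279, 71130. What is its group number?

Look for the largest jump between consecutive ionization energies: IE7/IE6 ≈ 5.4, far larger than any earlier ratio.
That jump marks the point where a core electron is being removed. So the atom has 6 valence electrons.
A main-group element with 6 valence electrons is in group 16.

Group 16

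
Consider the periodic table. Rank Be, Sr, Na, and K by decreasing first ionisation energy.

Be > Sr > Na > K

Across a period the outer electron is held more tightly (higher IE₁); down a group it sits in a higher shell, more shielded, and comes off more easily.
Neither a single period nor a single group — weigh both effects.
Na > K: they share group 1; the group trend gives Na the larger value.
Sr > Na: the two effects oppose for this pair; the across-period effect wins (550 vs 496 kJ/mol).
Be > Sr: Be sits above Sr in group 2, so the down-group effect alone puts Be higher.
Approximate values (kJ/mol): Be 900, Na 496, K 419, Sr 550.
So from highest to lowest: Be > Sr > Na > K.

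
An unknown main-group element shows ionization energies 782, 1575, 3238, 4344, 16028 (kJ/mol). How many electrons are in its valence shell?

Look for the largest jump between consecutive ionization energies: IE5/IE4 ≈ 3.7, far larger than any earlier ratio.
That jump marks the point where a core electron is being removed. So the atom has 4 valence electrons.

4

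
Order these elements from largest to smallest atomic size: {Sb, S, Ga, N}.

N is in period 2, group 15; S is in period 3, group 16; Ga is in period 4, group 13; Sb is in period 5, group 15.
Across a period the added protons contract the valence shell; down a group each new principal shell makes the atom larger.
Here both period and group differ, so the two effects have to be weighed against each other.
S > N: period and group pull opposite ways; the down-group shift dominates (103 vs 71 pm).
Ga > S: both effects reinforce here, so Ga is clearly the larger of the two.
Sb > Ga: period and group pull opposite ways; the down-group shift dominates (140 vs 124 pm).
For reference (pm): N 71, S 103, Ga 124, Sb 140.
So from largest to smallest: Sb > Ga > S > N.

Sb > Ga > S > N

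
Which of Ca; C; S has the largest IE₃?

Ca

The third ionization energy removes an electron from the +2 ion. For each element: Ca²⁺ is the bare [Ar] core; C²⁺ still has 2 valence electrons; S²⁺ still has 4 valence electrons.
Pulling an electron out of a noble-gas core costs far more than removing a remaining valence electron, so Ca sits at the high end of IE_3.
Valence configurations: C²⁺ [He]2s², S²⁺ [Ne]3s²3p².
Tabulated IE_3 (kJ/mol): Ca 4912, C 4620, S 3357.
Putting it together, IE_3: S < C < Ca.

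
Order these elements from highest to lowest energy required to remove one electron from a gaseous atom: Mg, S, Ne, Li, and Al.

Ne > S > Mg > Al > Li

IE₁ increases left→right with effective nuclear charge and decreases top→bottom as the valence shell moves farther out.
These span different periods and groups, so the two trends combine.
Al > Li: period and group pull opposite ways; the across-period shift dominates (578 vs 520 kJ/mol).
Mg > Al: this pair runs against the simple trend — see the exception note.
S > Mg: both are in period 3; the period trend gives S the larger value.
Ne > S: relative to S, both the across-period and down-group shifts push Ne's first ionization energy up.
Note the exception: Mg has a higher first ionization energy than Al, contrary to the simple trend — Al's single 3p electron is easier to remove than one from Mg's filled 3s².
Tabulated first ionization energy (kJ/mol): Li 520, Ne 2081, Mg 738, Al 578, S 1000.
So from highest to lowest: Ne > S > Mg > Al > Li.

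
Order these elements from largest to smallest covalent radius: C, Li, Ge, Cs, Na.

Across a period the added protons contract the valence shell; down a group each new principal shell makes the atom larger.
Neither a single period nor a single group — weigh both effects.
Ge > C: Ge sits below C in group 14, so the down-group effect alone puts Ge larger.
Li > Ge: period and group pull opposite ways; the across-period shift dominates (133 vs 121 pm).
Na > Li: Na sits below Li in group 1, so the down-group effect alone puts Na larger.
Cs > Na: they share group 1; the group trend gives Cs the larger value.
Tabulated atomic radius (pm): Li 133, C 75, Na 155, Ge 121, Cs 232.
So from largest to smallest: Cs > Na > Li > Ge > C.

Cs > Na > Li > Ge > C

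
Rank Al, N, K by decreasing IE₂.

K, N, Al

IE_2 is the cost of taking one more electron from the +1 cation: Al⁺ still has 2 valence electrons; N⁺ still has 4 valence electrons; K⁺ is the bare [Ar] core.
Pulling an electron out of a noble-gas core costs far more than removing a remaining valence electron, so K sits at the high end of IE_2.
Valence configurations: Al⁺ [Ne]3s², N⁺ [He]2s²2p².
The numbers (kJ/mol): Al 1817, N 2856, K 3052.
Overall IE_2 order: Al < N < K.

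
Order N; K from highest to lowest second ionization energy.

Consider each +1 ion: N⁺ still has 4 valence electrons; K⁺ is the bare [Ar] core.
Core electrons are held far more tightly than valence electrons, so K tops the IE_2 order.
Approximate IE_2 values (kJ/mol): N 2856, K 3052.
Putting it together, IE_2: N < K.

K, N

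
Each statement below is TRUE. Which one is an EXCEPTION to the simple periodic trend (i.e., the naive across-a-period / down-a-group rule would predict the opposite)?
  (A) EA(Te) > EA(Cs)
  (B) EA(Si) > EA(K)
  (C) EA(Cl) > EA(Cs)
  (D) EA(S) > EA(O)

(D)

The general trend: electron affinity increases across a period and decreases down a group.
(A) Te (period 5, group 16) vs Cs (period 6, group 1): the stated order agrees with the simple trend.
(B) Si (period 3, group 14) vs K (period 4, group 1): the stated order agrees with the simple trend.
(C) Cl (period 3, group 17) vs Cs (period 6, group 1): the stated order agrees with the simple trend.
(D) S (period 3, group 16) vs O (period 2, group 16): the stated order contradicts the simple trend.
The exception is (D): the compact 2p subshell of O repels the added electron more than S's larger 3p does.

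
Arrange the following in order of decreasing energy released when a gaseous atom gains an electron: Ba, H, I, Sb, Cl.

Cl > I > Sb > H > Ba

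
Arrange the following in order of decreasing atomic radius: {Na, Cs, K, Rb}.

Across a period the added protons contract the valence shell; down a group each new principal shell makes the atom larger.
All are in group 1, so atomic radius increases down the group.
So from largest to smallest: Cs > Rb > K > Na.

Cs, Rb, K, Na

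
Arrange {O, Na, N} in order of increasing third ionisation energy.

N < O < Na

Consider each +2 ion: O²⁺ still has 4 valence electrons; Na²⁺ is already 1 electron into the core; N²⁺ still has 3 valence electrons.
Breaking into a closed-shell core is much more expensive than removing a leftover valence electron — Na has the largest IE_3 here.
Valence configurations: O²⁺ [He]2s²2p², N²⁺ [He]2s²2p¹.
The numbers (kJ/mol): O 5300, Na 6910, N 4578.
Hence IE_3: N < O < Na.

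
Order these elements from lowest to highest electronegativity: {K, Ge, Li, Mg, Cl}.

K < Li < Mg < Ge < Cl

Li is in period 2, group 1; Mg is in period 3, group 2; Cl is in period 3, group 17; K is in period 4, group 1; Ge is in period 4, group 14.
Atoms toward the upper right of the periodic table pull bonding electrons most strongly.
Neither a single period nor a single group — weigh both effects.
Li > K: Li sits above K in group 1, so the down-group effect alone puts Li higher.
Mg > Li: period and group pull opposite ways; the across-period shift dominates (1.31 vs 0.98).
Ge > Mg: the two effects oppose for this pair; the across-period effect wins (2.01 vs 1.31).
Cl > Ge: relative to Ge, both the across-period and down-group shifts push Cl's electronegativity up.
Tabulated electronegativity (Pauling): Li 0.98, Mg 1.31, Cl 3.16, K 0.82, Ge 2.01.
So from lowest to highest: K < Li < Mg < Ge < Cl.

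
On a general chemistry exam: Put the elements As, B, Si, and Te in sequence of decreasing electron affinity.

B is in period 2, group 13; Si is in period 3, group 14; As is in period 4, group 15; Te is in period 5, group 16.
EA tends to increase across a period and decrease down a group, though the pattern is less regular than for IE or radius.
A diagonal step moves right (one effect) and down (the opposite effect) at once.
As > B: period and group pull opposite ways; the across-period shift dominates (78 vs 27 kJ/mol).
Si > As: period and group pull opposite ways; the down-group shift dominates (134 vs 78 kJ/mol).
Te > Si: period and group pull opposite ways; the across-period shift dominates (190 vs 134 kJ/mol).
For reference (kJ/mol): B 27, Si 134, As 78, Te 190.
So from highest to lowest: Te > Si > As > B.

Te > Si > As > B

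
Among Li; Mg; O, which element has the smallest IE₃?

Consider each +2 ion: Li²⁺ is already 1 electron into the core; Mg²⁺ is the bare [Ne] core; O²⁺ still has 4 valence electrons.
Core electrons are held far more tightly than valence electrons, so Mg and Li top the IE_3 order.
Approximate IE_3 values (kJ/mol): Li 11815, Mg 7733, O 5300.
Putting it together, IE_3: O < Mg < Li.

O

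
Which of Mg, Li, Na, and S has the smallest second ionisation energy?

After 1 electron has been removed, what remains? Mg⁺ still has 1 valence electron; Li⁺ is the bare [He] core; Na⁺ is the bare [Ne] core; S⁺ still has 5 valence electrons.
Core electrons are held far more tightly than valence electrons, so Na and Li top the IE_2 order.
Valence configurations: Mg⁺ [Ne]3s¹, S⁺ [Ne]3s²3p³.
Tabulated IE_2 (kJ/mol): Mg 1451, Li 7298, Na 4562, S 2252.
Overall IE_2 order: Mg < S < Na < Li.

Mg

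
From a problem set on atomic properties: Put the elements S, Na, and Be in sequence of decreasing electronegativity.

S > Be > Na

Be is in period 2, group 2; Na is in period 3, group 1; S is in period 3, group 16.
Atoms toward the upper right of the periodic table pull bonding electrons most strongly.
These span different periods and groups, so the two trends combine.
Be > Na: relative to Na, both the across-period and down-group shifts push Be's electronegativity up.
S > Be: the two effects oppose for this pair; the across-period effect wins (2.58 vs 1.57).
Tabulated electronegativity (Pauling): Be 1.57, Na 0.93, S 2.58.
So from highest to lowest: S > Be > Na.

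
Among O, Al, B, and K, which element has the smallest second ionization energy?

Al

IE_2 is the cost of taking one more electron from the +1 cation: O⁺ still has 5 valence electrons; Al⁺ still has 2 valence electrons; B⁺ still has 2 valence electrons; K⁺ is the bare [Ar] core.
Usually core removal costs more than valence removal, but here the competition is close: a tightly held n=2 valence electron can cost more to remove than an n=3 core electron, so the actual values have to decide it.
Valence configurations: O⁺ [He]2s²2p³, Al⁺ [Ne]3s², B⁺ [He]2s².
Approximate IE_2 values (kJ/mol): O 3388, Al 1817, B 2427, K 3052.
Overall IE_2 order: Al < B < K < O.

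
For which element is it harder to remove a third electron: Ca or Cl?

Ca

IE_3 is the cost of taking one more electron from the +2 cation: Ca²⁺ is the bare [Ar] core; Cl²⁺ still has 5 valence electrons.
Core electrons are held far more tightly than valence electrons, so Ca tops the IE_3 order.
The numbers (kJ/mol): Ca 4912, Cl 3822.
Overall IE_3 order: Cl < Ca.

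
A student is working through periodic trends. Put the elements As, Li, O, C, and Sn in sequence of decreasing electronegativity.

O > C > As > Sn > Li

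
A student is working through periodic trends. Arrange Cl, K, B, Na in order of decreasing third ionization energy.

Na, K, Cl, B

After 2 electrons have been removed, what remains? Cl²⁺ still has 5 valence electrons; K²⁺ is already 1 electron into the core; B²⁺ still has 1 valence electron; Na²⁺ is already 1 electron into the core.
Pulling an electron out of a noble-gas core costs far more than removing a remaining valence electron, so K and Na sit at the high end of IE_3.
Valence configurations: Cl²⁺ [Ne]3s²3p³, B²⁺ [He]2s¹.
Tabulated IE_3 (kJ/mol): Cl 3822, K 4420, B 3660, Na 6910.
Hence IE_3: B < Cl < K < Na.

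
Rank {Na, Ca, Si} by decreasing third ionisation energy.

Na > Ca > Si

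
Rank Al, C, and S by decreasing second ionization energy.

C, S, Al

Consider each +1 ion: Al⁺ still has 2 valence electrons; C⁺ still has 3 valence electrons; S⁺ still has 5 valence electrons.
All are still removing valence electrons, so compare the +1 ions as you would atoms: IE_2 generally rises across a period (higher Z_eff) and falls down a group (larger shell), subject to the usual subshell exceptions.
Valence configurations: Al⁺ [Ne]3s², C⁺ [He]2s²2p¹, S⁺ [Ne]3s²3p³.
The numbers (kJ/mol): Al 1817, C 2353, S 2252.
So the second ionization energies run Al < S < C.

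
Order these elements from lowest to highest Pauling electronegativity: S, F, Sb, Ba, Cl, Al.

F is in period 2, group 17; Al is in period 3, group 13; S is in period 3, group 16; Cl is in period 3, group 17; Sb is in period 5, group 15; Ba is in period 6, group 2.
Electronegativity increases across a period and decreases down a group, tracking effective nuclear charge and atomic size.
Neither a single period nor a single group — weigh both effects.
Al > Ba: relative to Ba, both the across-period and down-group shifts push Al's electronegativity up.
Sb > Al: the two effects oppose for this pair; the across-period effect wins (2.05 vs 1.61).
S > Sb: relative to Sb, both the across-period and down-group shifts push S's electronegativity up.
Cl > S: both are in period 3; the period trend gives Cl the larger value.
F > Cl: F sits above Cl in group 17, so the down-group effect alone puts F higher.
Tabulated electronegativity (Pauling): F 3.98, Al 1.61, S 2.58, Cl 3.16, Sb 2.05, Ba 0.89.
So from lowest to highest: Ba < Al < Sb < S < Cl < F.

Ba, Al, Sb, S, Cl, F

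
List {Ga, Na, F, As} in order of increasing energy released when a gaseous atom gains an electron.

F is in period 2, group 17; Na is in period 3, group 1; Ga is in period 4, group 13; As is in period 4, group 15.
EA tends to increase across a period and decrease down a group, though the pattern is less regular than for IE or radius.
Neither a single period nor a single group — weigh both effects.
Na > Ga: the two effects oppose for this pair; the down-group effect wins (53 vs 29 kJ/mol).
As > Na: period and group pull opposite ways; the across-period shift dominates (78 vs 53 kJ/mol).
F > As: relative to As, both the across-period and down-group shifts push F's electron affinity up.
Approximate values (kJ/mol): F 328, Na 53, Ga 29, As 78.
So from lowest to highest: Ga < Na < As < F.

Ga, Na, As, F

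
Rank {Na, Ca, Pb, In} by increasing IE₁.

Na < In < Ca < Pb

Na is in period 3, group 1; Ca is in period 4, group 2; In is in period 5, group 13; Pb is in period 6, group 14.
IE₁ increases left→right with effective nuclear charge and decreases top→bottom as the valence shell moves farther out.
These sit on a diagonal, where the across-period and down-group effects partly cancel.
In > Na: the two effects oppose for this pair; the across-period effect wins (558 vs 496 kJ/mol).
Ca > In: period and group pull opposite ways; the down-group shift dominates (590 vs 558 kJ/mol).
Pb > Ca: period and group pull opposite ways; the across-period shift dominates (716 vs 590 kJ/mol).
Tabulated first ionization energy (kJ/mol): Na 496, Ca 590, In 558, Pb 716.
So from lowest to highest: Na < In < Ca < Pb.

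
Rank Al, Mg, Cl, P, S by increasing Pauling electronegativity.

Mg, Al, P, S, Cl

Mg is in period 3, group 2; Al is in period 3, group 13; P is in period 3, group 15; S is in period 3, group 16; Cl is in period 3, group 17.
Smaller atoms with higher effective nuclear charge are more electronegative.
All lie in period 3, so electronegativity increases left to right.
So from lowest to highest: Mg < Al < P < S < Cl.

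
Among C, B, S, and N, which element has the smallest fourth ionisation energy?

S

IE_4 is the cost of taking one more electron from the +3 cation: C³⁺ still has 1 valence electron; B³⁺ is the bare [He] core; S³⁺ still has 3 valence electrons; N³⁺ still has 2 valence electrons.
Core electrons are held far more tightly than valence electrons, so B tops the IE_4 order.
Valence configurations: C³⁺ [He]2s¹, S³⁺ [Ne]3s²3p¹, N³⁺ [He]2s².
The numbers (kJ/mol): C 6223, B 25026, S 4556, N 7475.
Overall IE_4 order: S < C < N < B.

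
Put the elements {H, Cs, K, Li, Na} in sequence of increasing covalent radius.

H < Li < Na < K < Cs

Radius decreases left→right (rising Z_eff, same n) and increases top→bottom (higher n).
All are in group 1, so atomic radius increases down the group.
So from smallest to largest: H < Li < Na < K < Cs.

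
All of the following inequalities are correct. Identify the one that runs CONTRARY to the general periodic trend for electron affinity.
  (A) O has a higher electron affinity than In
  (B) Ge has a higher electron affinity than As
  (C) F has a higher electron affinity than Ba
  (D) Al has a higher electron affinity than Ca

The general trend: electron affinity increases across a period and decreases down a group.
(A) O (period 2, group 16) vs In (period 5, group 13): the stated order agrees with the simple trend.
(B) Ge (period 4, group 14) vs As (period 4, group 15): the stated order contradicts the simple trend.
(C) F (period 2, group 17) vs Ba (period 6, group 2): the stated order agrees with the simple trend.
(D) Al (period 3, group 13) vs Ca (period 4, group 2): the stated order agrees with the simple trend.
The exception is (B): adding an electron to As's half-filled 4p³ is unfavourable, so Ge (4p²) has the more exothermic EA.

(B)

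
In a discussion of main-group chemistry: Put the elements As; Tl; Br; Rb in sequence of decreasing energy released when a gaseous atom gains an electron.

As is in period 4, group 15; Br is in period 4, group 17; Rb is in period 5, group 1; Tl is in period 6, group 13.
Electron affinity generally becomes more exothermic across a period toward the halogens and less exothermic down a group.
Here both period and group differ, so the two effects have to be weighed against each other.
Rb > Tl: period and group pull opposite ways; the down-group shift dominates (47 vs 19 kJ/mol).
As > Rb: both effects reinforce here, so As is clearly the higher of the two.
Br > As: both are in period 4; the period trend gives Br the larger value.
Approximate values (kJ/mol): As 78, Br 325, Rb 47, Tl 19.
So from highest to lowest: Br > As > Rb > Tl.

Br > As > Rb > Tl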